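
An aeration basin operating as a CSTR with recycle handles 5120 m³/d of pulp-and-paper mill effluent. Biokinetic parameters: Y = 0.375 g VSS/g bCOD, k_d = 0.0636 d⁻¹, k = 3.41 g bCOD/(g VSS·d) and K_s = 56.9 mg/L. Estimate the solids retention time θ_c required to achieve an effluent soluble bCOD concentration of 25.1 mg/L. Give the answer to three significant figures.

θ_c ≈ 3.05 d

At the target effluent, Y k S/(K_s+S) = 0.375×3.41×25.1/82.00 = 0.3914 d⁻¹.
θ_c = 1/(μ − k_d) = 1/(0.3914 − 0.0636) = 1/0.3278 = 3.050 d.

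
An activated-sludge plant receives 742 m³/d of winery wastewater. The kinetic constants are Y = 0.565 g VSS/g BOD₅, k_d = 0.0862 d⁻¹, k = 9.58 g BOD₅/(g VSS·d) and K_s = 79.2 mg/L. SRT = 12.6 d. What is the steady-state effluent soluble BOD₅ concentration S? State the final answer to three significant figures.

S ≈ 2.50 mg/L

Effluent substrate depends only on kinetics and SRT: S = K_s(1 + k_d θ_c) / [θ_c(Yk − k_d) − 1] = 79.2 × (1 + 0.0862 × 12.6) / [12.6 × (0.565 × 9.58 − 0.0862) − 1] = 165.2 / 66.11 = 2.499 mg/L.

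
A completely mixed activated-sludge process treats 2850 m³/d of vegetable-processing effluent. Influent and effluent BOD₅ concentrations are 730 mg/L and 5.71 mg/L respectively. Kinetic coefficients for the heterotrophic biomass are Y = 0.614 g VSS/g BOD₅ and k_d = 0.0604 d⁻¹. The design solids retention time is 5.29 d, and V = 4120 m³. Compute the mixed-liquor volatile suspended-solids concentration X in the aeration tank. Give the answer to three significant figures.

Solving the biomass balance for X: X = Y Q (S₀−S) θ_c / [V (1+k_d θ_c)] = 0.614 × 2850 × (730 − 5.71) × 5.29 / [4120 × (1 + 0.0604 × 5.29)] = 1233 mg/L.

X ≈ 1230 mg/L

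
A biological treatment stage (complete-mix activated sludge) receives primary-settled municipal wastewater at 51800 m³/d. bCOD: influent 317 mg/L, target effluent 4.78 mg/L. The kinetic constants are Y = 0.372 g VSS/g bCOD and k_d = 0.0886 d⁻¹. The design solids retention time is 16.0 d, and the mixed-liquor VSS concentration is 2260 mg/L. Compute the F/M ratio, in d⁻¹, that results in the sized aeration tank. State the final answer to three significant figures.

F/M ≈ 0.412 d⁻¹

From the SRT design equation V = Y Q (S₀−S) θ_c / [X (1 + k_d θ_c)] = 0.372 × 51800 × (317 − 4.78) × 16.0 / [2260 × (1 + 0.0886 × 16.0)] = 9.63×10^7 / 5464 = 17618 m³.
F/M = Q·S₀ / (V·X) = 51800 × 317 / (17618 × 2260) = 0.4124 g bCOD·(g VSS·d)⁻¹.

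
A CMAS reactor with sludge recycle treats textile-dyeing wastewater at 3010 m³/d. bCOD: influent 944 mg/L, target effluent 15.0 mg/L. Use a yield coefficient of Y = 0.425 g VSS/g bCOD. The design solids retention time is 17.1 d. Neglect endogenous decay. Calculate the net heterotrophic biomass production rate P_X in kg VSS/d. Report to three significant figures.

P_X ≈ 1190 kg VSS/d

Since k_d ≈ 0, Y_obs = Y = 0.425 g VSS/g bCOD.
Substrate removed = Q·(S₀ − S) = 3010 m³/d × (944 − 15.0) g/m³ = 2.8×10^6 g/d = 2796 kg/d.
So the net sludge growth is P_X = 0.4250 × 2796 = 1188 kg VSS/d.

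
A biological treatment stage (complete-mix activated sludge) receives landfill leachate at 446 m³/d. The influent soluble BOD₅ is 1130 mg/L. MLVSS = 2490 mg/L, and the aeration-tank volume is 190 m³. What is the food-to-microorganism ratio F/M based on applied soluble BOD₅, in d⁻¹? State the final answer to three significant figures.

Food-to-microorganism ratio F/M = Q S₀ / (V X) = 446 × 1130 / (190.0 × 2490) = 1.065 d⁻¹.

F/M ≈ 1.07 d⁻¹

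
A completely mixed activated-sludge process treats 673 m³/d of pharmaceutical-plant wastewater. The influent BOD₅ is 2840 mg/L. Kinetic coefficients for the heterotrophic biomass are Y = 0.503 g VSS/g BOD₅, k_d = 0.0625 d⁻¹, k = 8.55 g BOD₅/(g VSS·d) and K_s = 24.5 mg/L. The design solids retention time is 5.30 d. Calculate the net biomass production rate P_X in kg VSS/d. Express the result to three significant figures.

Effluent substrate depends only on kinetics and SRT: S = K_s(1 + k_d θ_c) / [θ_c(Yk − k_d) − 1] = 24.5 × (1 + 0.0625 × 5.30) / [5.30 × (0.503 × 8.55 − 0.0625) − 1] = 32.62 / 21.46 = 1.520 mg/L.
Y_obs = Y / (1 + k_d θ_c) = 0.503 / (1 + 0.0625 × 5.30) = 0.503 / 1.331 = 0.3778.
Substrate removed = Q·(S₀ − S) = 673 m³/d × (2840 − 1.52) g/m³ = 1.91×10^6 g/d = 1910 kg/d.
Biomass produced: P_X = Y_obs·Q·ΔS = 0.3778 × 1910 ≈ 721.8 kg VSS/d.

P_X ≈ 722 kg VSS/d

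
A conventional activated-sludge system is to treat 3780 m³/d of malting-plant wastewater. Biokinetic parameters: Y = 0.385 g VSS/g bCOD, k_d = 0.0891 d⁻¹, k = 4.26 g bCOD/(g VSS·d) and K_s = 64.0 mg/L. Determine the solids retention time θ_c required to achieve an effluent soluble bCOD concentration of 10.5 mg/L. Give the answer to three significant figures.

From 1/θ_c = Y·k·S/(K_s + S) − k_d: Y·k·S/(K_s+S) = 0.385 × 4.26 × 10.5 / (64.0 + 10.5) = 0.2312 d⁻¹.
Then 1/θ_c = μ − k_d = 0.2312 − 0.0891 = 0.1421 d⁻¹, giving θ_c = 7.040 d.

θ_c ≈ 7.04 d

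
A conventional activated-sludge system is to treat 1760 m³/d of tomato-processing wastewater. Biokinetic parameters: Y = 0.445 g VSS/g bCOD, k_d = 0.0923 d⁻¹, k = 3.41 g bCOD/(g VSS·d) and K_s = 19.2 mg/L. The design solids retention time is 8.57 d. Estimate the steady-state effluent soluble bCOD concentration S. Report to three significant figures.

Effluent substrate depends only on kinetics and SRT: S = K_s(1 + k_d θ_c) / [θ_c(Yk − k_d) − 1] = 19.2 × (1 + 0.0923 × 8.57) / [8.57 × (0.445 × 3.41 − 0.0923) − 1] = 34.39 / 11.21 = 3.067 mg/L.

S ≈ 3.07 mg/L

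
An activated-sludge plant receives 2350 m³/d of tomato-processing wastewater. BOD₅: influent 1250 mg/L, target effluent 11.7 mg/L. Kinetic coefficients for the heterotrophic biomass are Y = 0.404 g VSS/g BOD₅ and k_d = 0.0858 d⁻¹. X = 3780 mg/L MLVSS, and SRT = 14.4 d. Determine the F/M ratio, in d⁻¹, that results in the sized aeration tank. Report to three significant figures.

From the SRT design equation V = Y Q (S₀−S) θ_c / [X (1 + k_d θ_c)] = 0.404 × 2350 × (1250 − 11.7) × 14.4 / [3780 × (1 + 0.0858 × 14.4)] = 1.69×10^7 / 8450 = 2003 m³.
F/M = applied load / biomass = Q·S₀/(V·X) = 2350 × 1250 / (2003 × 3780) = 0.3879 d⁻¹.

F/M ≈ 0.388 d⁻¹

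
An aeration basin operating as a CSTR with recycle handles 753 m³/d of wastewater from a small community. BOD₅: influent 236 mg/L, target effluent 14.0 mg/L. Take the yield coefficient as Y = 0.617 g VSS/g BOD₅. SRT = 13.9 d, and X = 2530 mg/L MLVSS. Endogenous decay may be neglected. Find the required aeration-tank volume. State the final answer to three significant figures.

V ≈ 567 m³

Biomass mass balance (decay neglected): V·X = Y·Q·(S₀ − S)·θ_c, so V = 0.617 × 753 × (236 − 14.0) × 13.9 / 2530 = 566.7 m³.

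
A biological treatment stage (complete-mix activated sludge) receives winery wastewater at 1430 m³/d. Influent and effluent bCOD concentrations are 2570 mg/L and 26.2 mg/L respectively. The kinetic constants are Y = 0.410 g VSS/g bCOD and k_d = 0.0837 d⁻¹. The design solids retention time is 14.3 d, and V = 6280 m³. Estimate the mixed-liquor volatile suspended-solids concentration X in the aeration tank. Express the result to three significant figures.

X ≈ 1550 mg/L

X = Y·Q·ΔS·θ_c / [V·(1 + k_d θ_c)] = 0.410 × 1430 × (2570 − 26.2) × 14.3 / [6280 × (1 + 0.0837 × 14.3)] = 1546 mg/L.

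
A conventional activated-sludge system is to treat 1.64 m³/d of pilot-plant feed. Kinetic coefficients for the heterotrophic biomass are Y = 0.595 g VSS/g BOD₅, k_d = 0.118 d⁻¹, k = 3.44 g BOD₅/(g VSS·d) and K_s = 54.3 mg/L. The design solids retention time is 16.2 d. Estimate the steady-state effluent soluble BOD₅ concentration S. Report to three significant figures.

S ≈ 5.23 mg/L

Effluent substrate depends only on kinetics and SRT: S = K_s(1 + k_d θ_c) / [θ_c(Yk − k_d) − 1] = 54.3 × (1 + 0.118 × 16.2) / [16.2 × (0.595 × 3.44 − 0.118) − 1] = 158.1 / 30.25 = 5.227 mg/L.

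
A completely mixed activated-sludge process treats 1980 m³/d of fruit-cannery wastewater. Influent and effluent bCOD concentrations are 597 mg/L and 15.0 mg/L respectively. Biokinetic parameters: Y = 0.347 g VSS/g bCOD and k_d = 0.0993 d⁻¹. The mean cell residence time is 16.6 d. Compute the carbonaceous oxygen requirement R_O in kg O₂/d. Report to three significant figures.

The observed yield is Y_obs = Y/(1 + k_d·θ_c) = 0.347 / (1 + 0.0993 × 16.6) = 0.347 / 2.648 = 0.1310 g VSS per g bCOD removed.
ΔS = 597 − 15.0 = 582.0 mg/L, so the substrate removal rate is 1980 × 582.0/1000 = 1152 kg bCOD/d.
Biomass synthesised: P_X = Y_obs × 1152 = 151.0 kg VSS/d.
R_O = Q·(S₀ − S) − 1.42·P_X = 1152 − 1.42 × 151.0 = 938.0 kg O₂/d.

R_O ≈ 938 kg O₂/d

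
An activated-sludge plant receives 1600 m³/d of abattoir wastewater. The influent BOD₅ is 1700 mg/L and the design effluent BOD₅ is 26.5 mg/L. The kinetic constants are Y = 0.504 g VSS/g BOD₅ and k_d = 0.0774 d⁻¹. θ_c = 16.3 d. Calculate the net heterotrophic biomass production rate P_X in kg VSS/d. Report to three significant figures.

The observed yield is Y_obs = Y/(1 + k_d·θ_c) = 0.504 / (1 + 0.0774 × 16.3) = 0.504 / 2.262 = 0.2228 g VSS per g BOD₅ removed.
Substrate removed = Q·(S₀ − S) = 1600 m³/d × (1700 − 26.5) g/m³ = 2.68×10^6 g/d = 2678 kg/d.
Biomass produced: P_X = Y_obs·Q·ΔS = 0.2228 × 2678 ≈ 596.7 kg VSS/d.

P_X ≈ 597 kg VSS/d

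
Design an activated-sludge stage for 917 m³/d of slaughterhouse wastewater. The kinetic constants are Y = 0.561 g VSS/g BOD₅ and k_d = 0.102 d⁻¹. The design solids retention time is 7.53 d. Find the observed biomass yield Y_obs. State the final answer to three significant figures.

Observed yield with endogenous decay: Y_obs = Y / (1 + k_d·θ_c) = 0.561 / (1 + 0.102 × 7.53) = 0.561 / 1.768 = 0.3173 g VSS/g BOD₅.

Y_obs ≈ 0.317 g VSS/g BOD₅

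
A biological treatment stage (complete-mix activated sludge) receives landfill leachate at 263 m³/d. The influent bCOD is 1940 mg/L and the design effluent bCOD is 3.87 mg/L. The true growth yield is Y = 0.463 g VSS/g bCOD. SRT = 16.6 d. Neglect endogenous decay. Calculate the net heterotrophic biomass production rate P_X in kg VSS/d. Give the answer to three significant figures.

Since k_d ≈ 0, Y_obs = Y = 0.463 g VSS/g bCOD.
Substrate removed = Q·(S₀ − S) = 263 m³/d × (1940 − 3.87) g/m³ = 5.09×10^5 g/d = 509.2 kg/d.
Biomass produced: P_X = Y_obs·Q·ΔS = 0.4630 × 509.2 ≈ 235.8 kg VSS/d.

P_X ≈ 236 kg VSS/d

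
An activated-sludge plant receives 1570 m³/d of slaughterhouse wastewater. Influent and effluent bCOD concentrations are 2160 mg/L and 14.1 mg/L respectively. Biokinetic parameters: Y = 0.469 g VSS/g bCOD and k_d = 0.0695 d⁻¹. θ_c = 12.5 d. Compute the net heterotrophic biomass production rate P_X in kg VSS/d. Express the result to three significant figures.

P_X ≈ 846 kg VSS/d

The observed yield is Y_obs = Y/(1 + k_d·θ_c) = 0.469 / (1 + 0.0695 × 12.5) = 0.469 / 1.869 = 0.2510 g VSS per g bCOD removed.
Mass of bCOD removed per day: Q(S₀ − S) = 1570 × 2146 g/m³ = 3369 kg/d.
Net biomass production P_X = Y_obs × Q·(S₀ − S) = 0.2510 × 3369 = 845.5 kg VSS/d.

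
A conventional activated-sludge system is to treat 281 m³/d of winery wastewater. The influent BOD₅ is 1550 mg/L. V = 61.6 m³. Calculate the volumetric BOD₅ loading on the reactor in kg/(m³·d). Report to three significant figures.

Volumetric loading L_v = Q·S₀ / V = 281 × 1550 g/m³ / 61.60 m³ = 7071 g/(m³·d) = 7.071 kg BOD₅/(m³·d).

L_v ≈ 7.07 kg BOD₅/(m³·d)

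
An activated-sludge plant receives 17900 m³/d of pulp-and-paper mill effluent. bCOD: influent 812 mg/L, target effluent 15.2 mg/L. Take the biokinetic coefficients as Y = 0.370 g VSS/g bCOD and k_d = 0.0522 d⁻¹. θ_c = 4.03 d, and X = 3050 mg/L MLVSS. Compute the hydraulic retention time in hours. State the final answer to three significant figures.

τ ≈ 7.72 h

Rearranging the biomass balance for a CMAS with decay, V = Y·Q·ΔS·θ_c / [X·(1+k_d θ_c)] = 0.370 × 17900 × (812 − 15.2) × 4.03 / [3050 × (1 + 0.0522 × 4.03)] = 2.13×10^7 / 3692 = 5761 m³.
HRT = V/Q = 5761 m³ / 17900 m³·d⁻¹ = 0.3218 d × 24 = 7.724 h.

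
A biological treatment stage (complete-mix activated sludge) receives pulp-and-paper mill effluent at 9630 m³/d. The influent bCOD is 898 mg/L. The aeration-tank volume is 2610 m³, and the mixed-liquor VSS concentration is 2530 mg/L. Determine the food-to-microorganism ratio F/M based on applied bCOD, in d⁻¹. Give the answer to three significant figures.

F/M = applied load / biomass = Q·S₀/(V·X) = 9630 × 898 / (2610 × 2530) = 1.310 d⁻¹.

F/M ≈ 1.31 d⁻¹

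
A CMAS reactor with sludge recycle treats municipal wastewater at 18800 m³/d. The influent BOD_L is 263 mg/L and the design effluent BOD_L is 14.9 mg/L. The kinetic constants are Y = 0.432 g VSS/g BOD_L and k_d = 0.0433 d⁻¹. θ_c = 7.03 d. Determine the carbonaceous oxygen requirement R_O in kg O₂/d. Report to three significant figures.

R_O ≈ 2470 kg O₂/d

Correct the yield for decay: Y_obs = Y/(1 + k_d θ_c) = 0.432 / (1 + 0.0433 × 7.03) = 0.432 / 1.304 = 0.3312.
Mass of BOD_L removed per day: Q(S₀ − S) = 18800 × 248.1 g/m³ = 4664 kg/d.
Net sludge production P_X = 0.3312 × 4664 = 1545 kg VSS/d.
Carbonaceous O₂ demand = substrate oxidised − cell-mass equivalent = 4664 − 1.42 × 1545 = 2471 kg O₂/d.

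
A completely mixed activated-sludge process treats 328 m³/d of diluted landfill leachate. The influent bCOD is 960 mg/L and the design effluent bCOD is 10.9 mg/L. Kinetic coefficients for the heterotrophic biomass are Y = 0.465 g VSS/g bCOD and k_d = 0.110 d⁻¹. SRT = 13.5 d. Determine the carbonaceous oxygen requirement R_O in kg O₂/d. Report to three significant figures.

Correct the yield for decay: Y_obs = Y/(1 + k_d θ_c) = 0.465 / (1 + 0.110 × 13.5) = 0.465 / 2.485 = 0.1871.
Mass of bCOD removed per day: Q(S₀ − S) = 328 × 949.1 g/m³ = 311.3 kg/d.
P_X = Y_obs·Q·(S₀ − S) = 0.1871 × 311.3 = 58.25 kg VSS/d.
R_O = Q·(S₀ − S) − 1.42·P_X = 311.3 − 1.42 × 58.25 = 228.6 kg O₂/d.

R_O ≈ 229 kg O₂/d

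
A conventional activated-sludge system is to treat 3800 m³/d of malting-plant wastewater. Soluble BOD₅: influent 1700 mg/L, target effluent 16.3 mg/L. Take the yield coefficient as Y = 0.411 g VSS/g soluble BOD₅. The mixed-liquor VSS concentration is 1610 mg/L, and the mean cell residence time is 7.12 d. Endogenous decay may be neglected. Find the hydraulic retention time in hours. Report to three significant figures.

τ ≈ 73.4 h

With k_d = 0 the design equation reduces to V = Y Q (S₀−S) θ_c / X = 0.411 × 3800 × (1700 − 16.3) × 7.12 / 1610 = 11629 m³.
Hydraulic retention time τ = V/Q = 11629 / 3800 = 3.060 d = 73.45 h.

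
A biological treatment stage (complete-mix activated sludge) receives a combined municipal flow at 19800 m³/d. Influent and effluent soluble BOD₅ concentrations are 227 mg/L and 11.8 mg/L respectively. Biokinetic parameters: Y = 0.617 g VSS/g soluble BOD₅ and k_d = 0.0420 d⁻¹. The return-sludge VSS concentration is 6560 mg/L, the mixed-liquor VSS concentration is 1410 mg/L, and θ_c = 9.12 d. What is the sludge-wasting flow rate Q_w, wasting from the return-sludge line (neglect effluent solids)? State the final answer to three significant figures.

From the SRT design equation V = Y Q (S₀−S) θ_c / [X (1 + k_d θ_c)] = 0.617 × 19800 × (227 − 11.8) × 9.12 / [1410 × (1 + 0.0420 × 9.12)] = 2.4×10^7 / 1950 = 12295 m³.
Q_w = (V·X)/(θ_c X_r) = 12295 × 1410 / (9.12 × 6560) = 289.8 m³/d.

Q_w ≈ 290 m³/d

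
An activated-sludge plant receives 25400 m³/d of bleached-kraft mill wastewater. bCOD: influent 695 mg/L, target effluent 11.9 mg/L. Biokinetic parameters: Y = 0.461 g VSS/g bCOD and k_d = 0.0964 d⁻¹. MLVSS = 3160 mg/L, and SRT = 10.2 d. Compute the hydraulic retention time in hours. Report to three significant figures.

τ ≈ 12.3 h

From the SRT design equation V = Y Q (S₀−S) θ_c / [X (1 + k_d θ_c)] = 0.461 × 25400 × (695 − 11.9) × 10.2 / [3160 × (1 + 0.0964 × 10.2)] = 8.16×10^7 / 6267 = 13018 m³.
HRT = V/Q = 13018 m³ / 25400 m³·d⁻¹ = 0.5125 d × 24 = 12.30 h.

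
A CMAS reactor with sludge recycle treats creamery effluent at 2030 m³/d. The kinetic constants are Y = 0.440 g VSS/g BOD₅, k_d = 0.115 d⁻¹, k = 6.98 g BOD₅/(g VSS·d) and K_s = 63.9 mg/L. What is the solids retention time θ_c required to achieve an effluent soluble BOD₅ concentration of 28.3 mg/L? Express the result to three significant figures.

Specific growth rate at S = 28.3 mg/L: μ = YkS/(K_s+S) = 0.440·6.98·28.3/(63.9+28.3) = 0.9427 d⁻¹.
1/θ_c = 0.9427 − 0.115 = 0.8277 d⁻¹, so θ_c = 1.208 d.

θ_c ≈ 1.21 d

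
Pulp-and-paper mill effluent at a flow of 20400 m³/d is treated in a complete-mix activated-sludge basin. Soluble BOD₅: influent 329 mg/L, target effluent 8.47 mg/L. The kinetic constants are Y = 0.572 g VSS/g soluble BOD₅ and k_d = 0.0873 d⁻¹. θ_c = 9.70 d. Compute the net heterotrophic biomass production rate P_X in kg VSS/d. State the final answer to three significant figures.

P_X ≈ 2030 kg VSS/d

Y_obs = Y / (1 + k_d θ_c) = 0.572 / (1 + 0.0873 × 9.70) = 0.572 / 1.847 = 0.3097.
Q·(S₀ − S) = 20400 × (329 − 8.47) × 10⁻³ = 6539 kg/d removed.
So the net sludge growth is P_X = 0.3097 × 6539 = 2025 kg VSS/d.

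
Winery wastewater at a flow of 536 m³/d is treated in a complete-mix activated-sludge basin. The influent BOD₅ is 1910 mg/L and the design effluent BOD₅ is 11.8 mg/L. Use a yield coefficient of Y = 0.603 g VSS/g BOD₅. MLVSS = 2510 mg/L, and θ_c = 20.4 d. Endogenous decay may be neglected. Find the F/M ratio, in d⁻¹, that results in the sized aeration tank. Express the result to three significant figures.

V·X = Y·Q·ΔS·θ_c gives V = 0.603 × 536 × (1910 − 11.8) × 20.4 / 2510 = 4986 m³.
Food-to-microorganism ratio F/M = Q S₀ / (V X) = 536 × 1910 / (4986 × 2510) = 0.08180 d⁻¹.

F/M ≈ 0.0818 d⁻¹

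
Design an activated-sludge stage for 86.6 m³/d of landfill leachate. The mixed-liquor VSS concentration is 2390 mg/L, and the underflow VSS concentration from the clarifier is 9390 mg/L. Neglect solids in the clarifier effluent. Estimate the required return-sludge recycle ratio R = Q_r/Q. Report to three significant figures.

Mass balance around the secondary clarifier (neglecting effluent solids): R = X / (X_r − X) = 2390 / (9390 − 2390) = 0.3414.

R ≈ 0.341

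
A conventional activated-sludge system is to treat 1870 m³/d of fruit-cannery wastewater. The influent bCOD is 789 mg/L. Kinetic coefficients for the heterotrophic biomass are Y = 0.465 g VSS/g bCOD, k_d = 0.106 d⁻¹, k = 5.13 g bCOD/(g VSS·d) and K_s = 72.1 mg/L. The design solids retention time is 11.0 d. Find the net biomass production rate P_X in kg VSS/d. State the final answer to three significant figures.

P_X ≈ 314 kg VSS/d

From the Monod/SRT balance for a CMAS, S = K_s·(1+k_d θ_c)/[θ_c·(Y k − k_d) − 1] = 72.1 × (1 + 0.106 × 11.0) / [11.0 × (0.465 × 5.13 − 0.106) − 1] = 156.2 / 24.07 = 6.487 mg/L.
Correct the yield for decay: Y_obs = Y/(1 + k_d θ_c) = 0.465 / (1 + 0.106 × 11.0) = 0.465 / 2.166 = 0.2147.
Q·(S₀ − S) = 1870 × (789 − 6.49) × 10⁻³ = 1463 kg/d removed.
So the net sludge growth is P_X = 0.2147 × 1463 = 314.1 kg VSS/d.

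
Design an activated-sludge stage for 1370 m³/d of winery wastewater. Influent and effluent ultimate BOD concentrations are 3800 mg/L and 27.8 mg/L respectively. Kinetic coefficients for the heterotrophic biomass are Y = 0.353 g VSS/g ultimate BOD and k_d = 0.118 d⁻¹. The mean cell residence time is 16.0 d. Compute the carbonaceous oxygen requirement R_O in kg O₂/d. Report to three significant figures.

Observed yield with endogenous decay: Y_obs = Y / (1 + k_d·θ_c) = 0.353 / (1 + 0.118 × 16.0) = 0.353 / 2.888 = 0.1222 g VSS/g ultimate BOD.
Q·(S₀ − S) = 1370 × (3800 − 27.8) × 10⁻³ = 5168 kg/d removed.
Net sludge production P_X = 0.1222 × 5168 = 631.7 kg VSS/d.
R_O = Q·ΔS − 1.42 P_X = 5168 − 897.0 = 4271 kg O₂/d.

R_O ≈ 4270 kg O₂/d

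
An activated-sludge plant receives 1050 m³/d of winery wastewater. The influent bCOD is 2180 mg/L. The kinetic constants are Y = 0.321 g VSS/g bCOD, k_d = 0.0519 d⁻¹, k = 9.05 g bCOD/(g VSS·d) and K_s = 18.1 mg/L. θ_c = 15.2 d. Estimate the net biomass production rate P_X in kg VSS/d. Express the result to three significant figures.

For a completely mixed reactor with recycle the Lawrence–McCarty relation gives S = K_s·(1 + k_d·θ_c) / [θ_c·(Y·k − k_d) − 1] = 18.1 × (1 + 0.0519 × 15.2) / [15.2 × (0.321 × 9.05 − 0.0519) − 1] = 32.38 / 42.37 = 0.7642 mg/L.
Correct the yield for decay: Y_obs = Y/(1 + k_d θ_c) = 0.321 / (1 + 0.0519 × 15.2) = 0.321 / 1.789 = 0.1794.
Mass of bCOD removed per day: Q(S₀ − S) = 1050 × 2179 g/m³ = 2288 kg/d.
So the net sludge growth is P_X = 0.1794 × 2288 = 410.6 kg VSS/d.

P_X ≈ 411 kg VSS/d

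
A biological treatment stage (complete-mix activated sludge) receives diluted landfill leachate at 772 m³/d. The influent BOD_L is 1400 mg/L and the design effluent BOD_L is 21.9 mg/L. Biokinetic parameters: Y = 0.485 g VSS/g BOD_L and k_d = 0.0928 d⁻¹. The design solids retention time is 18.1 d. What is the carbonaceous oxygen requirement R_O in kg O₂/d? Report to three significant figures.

R_O ≈ 790 kg O₂/d

Observed yield with endogenous decay: Y_obs = Y / (1 + k_d·θ_c) = 0.485 / (1 + 0.0928 × 18.1) = 0.485 / 2.680 = 0.1810 g VSS/g BOD_L.
Substrate removed = Q·(S₀ − S) = 772 m³/d × (1400 − 21.9) g/m³ = 1.06×10^6 g/d = 1064 kg/d.
Net sludge production P_X = 0.1810 × 1064 = 192.6 kg VSS/d.
R_O = Q·(S₀ − S) − 1.42·P_X = 1064 − 1.42 × 192.6 = 790.5 kg O₂/d.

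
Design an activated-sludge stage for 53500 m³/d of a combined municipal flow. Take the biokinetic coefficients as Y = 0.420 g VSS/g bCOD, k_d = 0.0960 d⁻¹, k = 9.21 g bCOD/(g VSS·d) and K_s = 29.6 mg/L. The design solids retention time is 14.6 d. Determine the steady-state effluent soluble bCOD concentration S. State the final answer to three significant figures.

From the Monod/SRT balance for a CMAS, S = K_s·(1+k_d θ_c)/[θ_c·(Y k − k_d) − 1] = 29.6 × (1 + 0.0960 × 14.6) / [14.6 × (0.420 × 9.21 − 0.0960) − 1] = 71.09 / 54.07 = 1.315 mg/L.

S ≈ 1.31 mg/L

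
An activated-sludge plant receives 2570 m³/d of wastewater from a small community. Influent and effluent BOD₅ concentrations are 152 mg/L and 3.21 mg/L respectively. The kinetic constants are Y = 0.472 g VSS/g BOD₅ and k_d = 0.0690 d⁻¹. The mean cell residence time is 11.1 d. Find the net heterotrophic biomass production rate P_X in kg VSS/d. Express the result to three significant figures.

The observed yield is Y_obs = Y/(1 + k_d·θ_c) = 0.472 / (1 + 0.0690 × 11.1) = 0.472 / 1.766 = 0.2673 g VSS per g BOD₅ removed.
ΔS = 152 − 3.21 = 148.8 mg/L, so the substrate removal rate is 2570 × 148.8/1000 = 382.4 kg BOD₅/d.
Biomass produced: P_X = Y_obs·Q·ΔS = 0.2673 × 382.4 ≈ 102.2 kg VSS/d.

P_X ≈ 102 kg VSS/d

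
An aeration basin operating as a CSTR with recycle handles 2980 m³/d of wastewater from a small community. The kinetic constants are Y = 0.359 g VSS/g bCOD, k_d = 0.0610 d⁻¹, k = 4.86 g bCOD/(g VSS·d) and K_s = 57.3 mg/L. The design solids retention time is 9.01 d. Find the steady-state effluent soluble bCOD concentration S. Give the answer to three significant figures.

S ≈ 6.27 mg/L

From the Monod/SRT balance for a CMAS, S = K_s·(1+k_d θ_c)/[θ_c·(Y k − k_d) − 1] = 57.3 × (1 + 0.0610 × 9.01) / [9.01 × (0.359 × 4.86 − 0.0610) − 1] = 88.79 / 14.17 = 6.266 mg/L.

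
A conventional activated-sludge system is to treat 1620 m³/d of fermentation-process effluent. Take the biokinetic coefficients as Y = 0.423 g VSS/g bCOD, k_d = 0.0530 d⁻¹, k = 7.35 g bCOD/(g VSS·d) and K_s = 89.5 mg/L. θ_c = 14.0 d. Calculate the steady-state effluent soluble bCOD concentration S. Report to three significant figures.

S ≈ 3.73 mg/L

From the Monod/SRT balance for a CMAS, S = K_s·(1+k_d θ_c)/[θ_c·(Y k − k_d) − 1] = 89.5 × (1 + 0.0530 × 14.0) / [14.0 × (0.423 × 7.35 − 0.0530) − 1] = 155.9 / 41.78 = 3.731 mg/L.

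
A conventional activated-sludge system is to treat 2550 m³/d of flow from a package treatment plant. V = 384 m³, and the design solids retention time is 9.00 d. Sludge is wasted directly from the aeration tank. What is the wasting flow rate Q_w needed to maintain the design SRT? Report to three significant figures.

With mixed-liquor wasting, θ_c = V/Q_w, so Q_w = V/θ_c = 384.0/9.00 = 42.67 m³/d.

Q_w ≈ 42.7 m³/d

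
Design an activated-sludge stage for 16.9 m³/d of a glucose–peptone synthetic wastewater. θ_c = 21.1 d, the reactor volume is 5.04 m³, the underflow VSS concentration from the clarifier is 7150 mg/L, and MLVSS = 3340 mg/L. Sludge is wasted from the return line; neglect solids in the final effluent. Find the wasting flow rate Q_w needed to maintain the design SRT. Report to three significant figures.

Q_w ≈ 0.112 m³/d

Wasting from the return line (neglecting effluent solids): Q_w = V·X / (θ_c·X_r) = 5.040 × 3340 / (21.1 × 7150) = 0.1116 m³/d.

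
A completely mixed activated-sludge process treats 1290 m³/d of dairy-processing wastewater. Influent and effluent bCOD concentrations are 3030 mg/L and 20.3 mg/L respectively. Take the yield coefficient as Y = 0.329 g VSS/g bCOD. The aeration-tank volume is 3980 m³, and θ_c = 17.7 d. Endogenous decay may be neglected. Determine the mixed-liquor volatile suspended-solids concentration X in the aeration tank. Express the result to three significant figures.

X ≈ 5680 mg/L

Without decay, X = Y Q (S₀−S) θ_c / V = 0.329 × 1290 × (3030 − 20.3) × 17.7 / 3980 = 5681 mg/L.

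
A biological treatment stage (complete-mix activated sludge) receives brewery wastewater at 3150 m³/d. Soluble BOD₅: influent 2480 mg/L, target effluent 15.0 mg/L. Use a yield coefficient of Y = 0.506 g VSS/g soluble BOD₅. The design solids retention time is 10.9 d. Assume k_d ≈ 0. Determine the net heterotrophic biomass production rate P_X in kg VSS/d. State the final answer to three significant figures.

P_X ≈ 3930 kg VSS/d

No decay correction is needed, so Y_obs = Y = 0.506.
Q·(S₀ − S) = 3150 × (2480 − 15.0) × 10⁻³ = 7765 kg/d removed.
P_X = Y_obs · Q(S₀ − S) = 0.5060 × 7765 = 3929 kg VSS/d.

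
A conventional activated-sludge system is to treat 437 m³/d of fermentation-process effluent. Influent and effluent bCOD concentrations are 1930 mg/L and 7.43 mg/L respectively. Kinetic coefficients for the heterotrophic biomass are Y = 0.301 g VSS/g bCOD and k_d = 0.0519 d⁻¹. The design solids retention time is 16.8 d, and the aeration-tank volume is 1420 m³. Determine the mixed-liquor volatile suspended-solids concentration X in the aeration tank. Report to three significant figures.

X ≈ 1600 mg/L

Solving the biomass balance for X: X = Y Q (S₀−S) θ_c / [V (1+k_d θ_c)] = 0.301 × 437 × (1930 − 7.43) × 16.8 / [1420 × (1 + 0.0519 × 16.8)] = 1598 mg/L.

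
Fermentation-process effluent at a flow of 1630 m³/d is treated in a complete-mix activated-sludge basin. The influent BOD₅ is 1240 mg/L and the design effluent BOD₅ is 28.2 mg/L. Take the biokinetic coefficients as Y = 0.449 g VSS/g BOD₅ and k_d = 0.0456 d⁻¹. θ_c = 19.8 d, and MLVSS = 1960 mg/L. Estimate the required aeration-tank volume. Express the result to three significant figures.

V ≈ 4710 m³

Rearranging the biomass balance for a CMAS with decay, V = Y·Q·ΔS·θ_c / [X·(1+k_d θ_c)] = 0.449 × 1630 × (1240 − 28.2) × 19.8 / [1960 × (1 + 0.0456 × 19.8)] = 1.76×10^7 / 3730 = 4708 m³.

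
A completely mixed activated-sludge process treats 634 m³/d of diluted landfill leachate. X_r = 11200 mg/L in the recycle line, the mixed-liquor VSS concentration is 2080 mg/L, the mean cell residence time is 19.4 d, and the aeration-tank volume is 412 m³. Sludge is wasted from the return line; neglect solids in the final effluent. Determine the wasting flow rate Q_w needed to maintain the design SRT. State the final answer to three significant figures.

Wasting from the return line (neglecting effluent solids): Q_w = V·X / (θ_c·X_r) = 412.0 × 2080 / (19.4 × 11200) = 3.944 m³/d.

Q_w ≈ 3.94 m³/d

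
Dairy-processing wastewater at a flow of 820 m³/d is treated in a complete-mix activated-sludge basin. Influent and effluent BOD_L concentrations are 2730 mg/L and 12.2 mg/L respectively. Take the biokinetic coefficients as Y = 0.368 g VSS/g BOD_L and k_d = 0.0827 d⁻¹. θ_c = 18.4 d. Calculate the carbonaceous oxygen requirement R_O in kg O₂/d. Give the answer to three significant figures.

Observed yield with endogenous decay: Y_obs = Y / (1 + k_d·θ_c) = 0.368 / (1 + 0.0827 × 18.4) = 0.368 / 2.522 = 0.1459 g VSS/g BOD_L.
ΔS = 2730 − 12.2 = 2718 mg/L, so the substrate removal rate is 820 × 2718/1000 = 2229 kg BOD_L/d.
P_X = Y_obs·Q·(S₀ − S) = 0.1459 × 2229 = 325.2 kg VSS/d.
Carbonaceous O₂ demand = substrate oxidised − cell-mass equivalent = 2229 − 1.42 × 325.2 = 1767 kg O₂/d.

R_O ≈ 1770 kg O₂/d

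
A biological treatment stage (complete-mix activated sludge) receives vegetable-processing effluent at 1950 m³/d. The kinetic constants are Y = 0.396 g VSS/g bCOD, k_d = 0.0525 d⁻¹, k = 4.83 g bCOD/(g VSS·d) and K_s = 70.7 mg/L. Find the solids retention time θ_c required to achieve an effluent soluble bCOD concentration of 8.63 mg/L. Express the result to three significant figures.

From 1/θ_c = Y·k·S/(K_s + S) − k_d: Y·k·S/(K_s+S) = 0.396 × 4.83 × 8.63 / (70.7 + 8.63) = 0.2081 d⁻¹.
Then 1/θ_c = μ − k_d = 0.2081 − 0.0525 = 0.1556 d⁻¹, giving θ_c = 6.428 d.

θ_c ≈ 6.43 d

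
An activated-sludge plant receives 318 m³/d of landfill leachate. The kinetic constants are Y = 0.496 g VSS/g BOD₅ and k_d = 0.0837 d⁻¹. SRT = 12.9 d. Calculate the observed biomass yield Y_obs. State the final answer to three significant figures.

Y_obs ≈ 0.238 g VSS/g BOD₅

Y_obs = Y / (1 + k_d θ_c) = 0.496 / (1 + 0.0837 × 12.9) = 0.496 / 2.080 = 0.2385.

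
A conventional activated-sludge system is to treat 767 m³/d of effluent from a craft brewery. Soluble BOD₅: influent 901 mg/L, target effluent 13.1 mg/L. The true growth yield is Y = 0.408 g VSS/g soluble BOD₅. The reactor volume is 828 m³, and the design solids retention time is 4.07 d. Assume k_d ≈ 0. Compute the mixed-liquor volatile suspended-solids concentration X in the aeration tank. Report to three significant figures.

From V·X = Y·Q·(S₀ − S)·θ_c (decay neglected): X = 0.408 × 767 × (901 − 13.1) × 4.07 / 828 = 1366 mg/L.

X ≈ 1370 mg/L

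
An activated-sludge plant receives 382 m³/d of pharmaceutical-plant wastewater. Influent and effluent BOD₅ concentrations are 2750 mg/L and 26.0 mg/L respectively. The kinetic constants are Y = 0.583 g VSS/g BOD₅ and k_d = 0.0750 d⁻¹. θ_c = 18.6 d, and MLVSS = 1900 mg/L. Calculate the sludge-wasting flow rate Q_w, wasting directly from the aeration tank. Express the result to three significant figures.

Rearranging the biomass balance for a CMAS with decay, V = Y·Q·ΔS·θ_c / [X·(1+k_d θ_c)] = 0.583 × 382 × (2750 − 26.0) × 18.6 / [1900 × (1 + 0.0750 × 18.6)] = 1.13×10^7 / 4550 = 2480 m³.
With mixed-liquor wasting, θ_c = V/Q_w, so Q_w = V/θ_c = 2480/18.6 = 133.3 m³/d.

Q_w ≈ 133 m³/d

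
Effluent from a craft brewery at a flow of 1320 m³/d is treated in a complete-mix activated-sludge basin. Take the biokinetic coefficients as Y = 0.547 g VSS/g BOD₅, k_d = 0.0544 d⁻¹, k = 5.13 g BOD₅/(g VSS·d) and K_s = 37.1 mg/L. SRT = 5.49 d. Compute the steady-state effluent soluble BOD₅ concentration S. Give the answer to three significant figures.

From the Monod/SRT balance for a CMAS, S = K_s·(1+k_d θ_c)/[θ_c·(Y k − k_d) − 1] = 37.1 × (1 + 0.0544 × 5.49) / [5.49 × (0.547 × 5.13 − 0.0544) − 1] = 48.18 / 14.11 = 3.415 mg/L.

S ≈ 3.42 mg/L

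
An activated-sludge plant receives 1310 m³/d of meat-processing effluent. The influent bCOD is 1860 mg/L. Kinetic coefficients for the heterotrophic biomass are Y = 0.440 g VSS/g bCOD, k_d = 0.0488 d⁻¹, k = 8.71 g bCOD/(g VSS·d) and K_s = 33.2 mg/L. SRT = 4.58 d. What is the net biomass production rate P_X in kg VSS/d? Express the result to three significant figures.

P_X ≈ 875 kg VSS/d

Effluent substrate depends only on kinetics and SRT: S = K_s(1 + k_d θ_c) / [θ_c(Yk − k_d) − 1] = 33.2 × (1 + 0.0488 × 4.58) / [4.58 × (0.440 × 8.71 − 0.0488) − 1] = 40.62 / 16.33 = 2.488 mg/L.
Observed yield with endogenous decay: Y_obs = Y / (1 + k_d·θ_c) = 0.440 / (1 + 0.0488 × 4.58) = 0.440 / 1.224 = 0.3596 g VSS/g bCOD.
Substrate removed = Q·(S₀ − S) = 1310 m³/d × (1860 − 2.49) g/m³ = 2.43×10^6 g/d = 2433 kg/d.
Net biomass production P_X = Y_obs × Q·(S₀ − S) = 0.3596 × 2433 = 875.1 kg VSS/d.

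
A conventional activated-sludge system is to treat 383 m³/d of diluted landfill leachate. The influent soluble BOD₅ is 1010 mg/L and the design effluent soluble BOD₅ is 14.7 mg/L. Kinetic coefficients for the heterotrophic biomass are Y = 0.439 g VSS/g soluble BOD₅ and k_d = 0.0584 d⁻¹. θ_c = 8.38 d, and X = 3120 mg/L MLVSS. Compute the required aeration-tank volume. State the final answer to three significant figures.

V ≈ 302 m³

From the SRT design equation V = Y Q (S₀−S) θ_c / [X (1 + k_d θ_c)] = 0.439 × 383 × (1010 − 14.7) × 8.38 / [3120 × (1 + 0.0584 × 8.38)] = 1.4×10^6 / 4647 = 301.8 m³.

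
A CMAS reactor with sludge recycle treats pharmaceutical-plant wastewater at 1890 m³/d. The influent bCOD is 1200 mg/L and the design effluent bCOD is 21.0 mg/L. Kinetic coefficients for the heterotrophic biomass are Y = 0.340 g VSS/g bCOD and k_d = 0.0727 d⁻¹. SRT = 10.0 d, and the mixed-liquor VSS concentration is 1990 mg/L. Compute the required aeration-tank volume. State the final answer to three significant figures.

V ≈ 2200 m³

From the SRT design equation V = Y Q (S₀−S) θ_c / [X (1 + k_d θ_c)] = 0.340 × 1890 × (1200 − 21.0) × 10.0 / [1990 × (1 + 0.0727 × 10.0)] = 7.58×10^6 / 3437 = 2204 m³.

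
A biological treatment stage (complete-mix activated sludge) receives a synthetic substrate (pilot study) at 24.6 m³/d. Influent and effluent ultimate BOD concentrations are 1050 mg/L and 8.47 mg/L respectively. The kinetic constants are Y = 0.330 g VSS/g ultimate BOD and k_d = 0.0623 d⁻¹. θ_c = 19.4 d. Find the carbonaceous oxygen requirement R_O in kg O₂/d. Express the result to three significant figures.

The observed yield is Y_obs = Y/(1 + k_d·θ_c) = 0.330 / (1 + 0.0623 × 19.4) = 0.330 / 2.209 = 0.1494 g VSS per g ultimate BOD removed.
Mass of ultimate BOD removed per day: Q(S₀ − S) = 24.6 × 1042 g/m³ = 25.62 kg/d.
Biomass synthesised: P_X = Y_obs × 25.62 = 3.828 kg VSS/d.
Carbonaceous O₂ demand = substrate oxidised − cell-mass equivalent = 25.62 − 1.42 × 3.828 = 20.19 kg O₂/d.

R_O ≈ 20.2 kg O₂/d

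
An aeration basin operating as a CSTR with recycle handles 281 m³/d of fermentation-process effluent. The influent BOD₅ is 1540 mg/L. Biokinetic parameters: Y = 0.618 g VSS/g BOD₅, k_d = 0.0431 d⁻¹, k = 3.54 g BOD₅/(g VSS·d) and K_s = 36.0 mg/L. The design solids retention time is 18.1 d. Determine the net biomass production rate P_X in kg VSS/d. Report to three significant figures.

P_X ≈ 150 kg VSS/d

Effluent substrate depends only on kinetics and SRT: S = K_s(1 + k_d θ_c) / [θ_c(Yk − k_d) − 1] = 36.0 × (1 + 0.0431 × 18.1) / [18.1 × (0.618 × 3.54 − 0.0431) − 1] = 64.08 / 37.82 = 1.695 mg/L.
The observed yield is Y_obs = Y/(1 + k_d·θ_c) = 0.618 / (1 + 0.0431 × 18.1) = 0.618 / 1.780 = 0.3472 g VSS per g BOD₅ removed.
Mass of BOD₅ removed per day: Q(S₀ − S) = 281 × 1538 g/m³ = 432.3 kg/d.
P_X = Y_obs · Q(S₀ − S) = 0.3472 × 432.3 = 150.1 kg VSS/d.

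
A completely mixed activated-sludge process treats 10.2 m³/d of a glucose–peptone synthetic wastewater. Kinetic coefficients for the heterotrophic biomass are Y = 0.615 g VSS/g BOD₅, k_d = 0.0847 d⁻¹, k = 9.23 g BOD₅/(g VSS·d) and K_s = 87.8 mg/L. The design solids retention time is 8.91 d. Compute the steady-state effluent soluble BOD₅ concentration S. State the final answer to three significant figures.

S ≈ 3.16 mg/L

From the Monod/SRT balance for a CMAS, S = K_s·(1+k_d θ_c)/[θ_c·(Y k − k_d) − 1] = 87.8 × (1 + 0.0847 × 8.91) / [8.91 × (0.615 × 9.23 − 0.0847) − 1] = 154.1 / 48.82 = 3.156 mg/L.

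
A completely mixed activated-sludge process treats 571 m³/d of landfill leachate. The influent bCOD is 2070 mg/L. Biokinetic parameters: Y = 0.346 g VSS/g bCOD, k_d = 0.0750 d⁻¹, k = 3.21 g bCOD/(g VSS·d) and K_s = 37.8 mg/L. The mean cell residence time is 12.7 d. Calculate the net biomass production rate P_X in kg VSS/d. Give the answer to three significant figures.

For a completely mixed reactor with recycle the Lawrence–McCarty relation gives S = K_s·(1 + k_d·θ_c) / [θ_c·(Y·k − k_d) − 1] = 37.8 × (1 + 0.0750 × 12.7) / [12.7 × (0.346 × 3.21 − 0.0750) − 1] = 73.80 / 12.15 = 6.073 mg/L.
Correct the yield for decay: Y_obs = Y/(1 + k_d θ_c) = 0.346 / (1 + 0.0750 × 12.7) = 0.346 / 1.952 = 0.1772.
Mass of bCOD removed per day: Q(S₀ − S) = 571 × 2064 g/m³ = 1179 kg/d.
So the net sludge growth is P_X = 0.1772 × 1179 = 208.8 kg VSS/d.

P_X ≈ 209 kg VSS/d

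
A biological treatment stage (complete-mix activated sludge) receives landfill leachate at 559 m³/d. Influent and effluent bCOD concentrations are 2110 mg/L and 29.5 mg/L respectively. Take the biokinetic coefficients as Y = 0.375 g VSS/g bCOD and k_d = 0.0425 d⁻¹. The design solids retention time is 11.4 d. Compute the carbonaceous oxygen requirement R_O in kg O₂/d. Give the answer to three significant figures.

R_O ≈ 746 kg O₂/d

Correct the yield for decay: Y_obs = Y/(1 + k_d θ_c) = 0.375 / (1 + 0.0425 × 11.4) = 0.375 / 1.485 = 0.2526.
ΔS = 2110 − 29.5 = 2080 mg/L, so the substrate removal rate is 559 × 2080/1000 = 1163 kg bCOD/d.
Biomass synthesised: P_X = Y_obs × 1163 = 293.8 kg VSS/d.
Carbonaceous O₂ demand = substrate oxidised − cell-mass equivalent = 1163 − 1.42 × 293.8 = 745.8 kg O₂/d.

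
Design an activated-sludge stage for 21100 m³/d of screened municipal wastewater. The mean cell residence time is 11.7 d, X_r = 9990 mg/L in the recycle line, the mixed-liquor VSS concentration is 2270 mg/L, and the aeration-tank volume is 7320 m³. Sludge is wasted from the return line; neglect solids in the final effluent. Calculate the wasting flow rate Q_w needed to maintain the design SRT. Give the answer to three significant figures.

Q_w ≈ 142 m³/d

θ_c = V·X/(Q_w·X_r) when wasting from the recycle, so Q_w = V·X/(θ_c·X_r) = 7320 × 2270 / (11.7 × 9990) = 142.2 m³/d.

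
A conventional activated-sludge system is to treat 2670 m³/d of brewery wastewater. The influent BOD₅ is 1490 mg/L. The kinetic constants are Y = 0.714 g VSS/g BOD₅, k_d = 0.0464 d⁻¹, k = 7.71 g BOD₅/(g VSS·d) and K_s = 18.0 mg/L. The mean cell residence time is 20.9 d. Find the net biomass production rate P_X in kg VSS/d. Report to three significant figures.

For a completely mixed reactor with recycle the Lawrence–McCarty relation gives S = K_s·(1 + k_d·θ_c) / [θ_c·(Y·k − k_d) − 1] = 18.0 × (1 + 0.0464 × 20.9) / [20.9 × (0.714 × 7.71 − 0.0464) − 1] = 35.46 / 113.1 = 0.3135 mg/L.
Correct the yield for decay: Y_obs = Y/(1 + k_d θ_c) = 0.714 / (1 + 0.0464 × 20.9) = 0.714 / 1.970 = 0.3625.
Substrate removed = Q·(S₀ − S) = 2670 m³/d × (1490 − 0.314) g/m³ = 3.98×10^6 g/d = 3977 kg/d.
P_X = Y_obs · Q(S₀ − S) = 0.3625 × 3977 = 1442 kg VSS/d.

P_X ≈ 1440 kg VSS/d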